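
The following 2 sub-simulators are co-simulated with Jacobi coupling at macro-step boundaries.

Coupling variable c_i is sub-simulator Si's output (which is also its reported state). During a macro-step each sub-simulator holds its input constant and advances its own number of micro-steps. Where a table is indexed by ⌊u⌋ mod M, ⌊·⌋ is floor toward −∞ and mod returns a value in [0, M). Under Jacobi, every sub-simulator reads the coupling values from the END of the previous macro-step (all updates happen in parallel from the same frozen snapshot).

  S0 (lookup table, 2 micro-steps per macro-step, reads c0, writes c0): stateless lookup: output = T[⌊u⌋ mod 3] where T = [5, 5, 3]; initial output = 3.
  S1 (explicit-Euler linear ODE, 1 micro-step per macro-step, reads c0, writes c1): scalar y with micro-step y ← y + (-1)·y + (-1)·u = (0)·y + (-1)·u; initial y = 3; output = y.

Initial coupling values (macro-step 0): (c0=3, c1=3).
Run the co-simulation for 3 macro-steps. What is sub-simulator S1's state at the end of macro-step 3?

S1 state at macro-step 3 = -3

macro 1: S0 reads c0=3 → after 2×micro: 5; S1 reads c0=3 → after 1×micro: -3 ⇒ (c0=5, c1=-3)
macro 2: S0 reads c0=5 → after 2×micro: 3; S1 reads c0=5 → after 1×micro: -5 ⇒ (c0=3, c1=-5)
macro 3: S0 reads c0=3 → after 2×micro: 5; S1 reads c0=3 → after 1×micro: -3 ⇒ (c0=5, c1=-3)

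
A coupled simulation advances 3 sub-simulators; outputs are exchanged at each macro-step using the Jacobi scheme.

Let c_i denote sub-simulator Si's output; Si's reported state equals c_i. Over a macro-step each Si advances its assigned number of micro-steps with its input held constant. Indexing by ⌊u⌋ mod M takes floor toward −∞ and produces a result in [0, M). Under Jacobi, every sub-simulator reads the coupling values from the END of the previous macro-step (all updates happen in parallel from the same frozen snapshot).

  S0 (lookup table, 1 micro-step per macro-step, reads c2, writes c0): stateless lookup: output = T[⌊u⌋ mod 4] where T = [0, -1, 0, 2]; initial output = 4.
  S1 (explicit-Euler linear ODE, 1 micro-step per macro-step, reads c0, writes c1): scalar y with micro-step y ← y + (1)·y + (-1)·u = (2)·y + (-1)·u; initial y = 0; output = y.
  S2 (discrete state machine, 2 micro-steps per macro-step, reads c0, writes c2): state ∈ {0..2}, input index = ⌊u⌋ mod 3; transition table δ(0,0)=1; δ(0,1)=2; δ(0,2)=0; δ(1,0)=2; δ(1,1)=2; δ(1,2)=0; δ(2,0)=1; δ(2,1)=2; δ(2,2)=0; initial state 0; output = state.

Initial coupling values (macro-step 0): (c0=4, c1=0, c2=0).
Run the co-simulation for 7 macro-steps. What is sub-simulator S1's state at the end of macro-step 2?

S1 state at macro-step 2 = -8

macro 1: S0 reads c2=0 → after 1×micro: 0; S1 reads c0=4 → after 1×micro: -4; S2 reads c0=4 → after 2×micro: 2 ⇒ (c0=0, c1=-4, c2=2)
macro 2: S0 reads c2=2 → after 1×micro: 0; S1 reads c0=0 → after 1×micro: -8; S2 reads c0=0 → after 2×micro: 2 ⇒ (c0=0, c1=-8, c2=2)
macro 3: S0 reads c2=2 → after 1×micro: 0; S1 reads c0=0 → after 1×micro: -16; S2 reads c0=0 → after 2×micro: 2 ⇒ (c0=0, c1=-16, c2=2)
macro 4: S0 reads c2=2 → after 1×micro: 0; S1 reads c0=0 → after 1×micro: -32; S2 reads c0=0 → after 2×micro: 2 ⇒ (c0=0, c1=-32, c2=2)
macro 5: S0 reads c2=2 → after 1×micro: 0; S1 reads c0=0 → after 1×micro: -64; S2 reads c0=0 → after 2×micro: 2 ⇒ (c0=0, c1=-64, c2=2)
macro 6: S0 reads c2=2 → after 1×micro: 0; S1 reads c0=0 → after 1×micro: -128; S2 reads c0=0 → after 2×micro: 2 ⇒ (c0=0, c1=-128, c2=2)
macro 7: S0 reads c2=2 → after 1×micro: 0; S1 reads c0=0 → after 1×micro: -256; S2 reads c0=0 → after 2×micro: 2 ⇒ (c0=0, c1=-256, c2=2)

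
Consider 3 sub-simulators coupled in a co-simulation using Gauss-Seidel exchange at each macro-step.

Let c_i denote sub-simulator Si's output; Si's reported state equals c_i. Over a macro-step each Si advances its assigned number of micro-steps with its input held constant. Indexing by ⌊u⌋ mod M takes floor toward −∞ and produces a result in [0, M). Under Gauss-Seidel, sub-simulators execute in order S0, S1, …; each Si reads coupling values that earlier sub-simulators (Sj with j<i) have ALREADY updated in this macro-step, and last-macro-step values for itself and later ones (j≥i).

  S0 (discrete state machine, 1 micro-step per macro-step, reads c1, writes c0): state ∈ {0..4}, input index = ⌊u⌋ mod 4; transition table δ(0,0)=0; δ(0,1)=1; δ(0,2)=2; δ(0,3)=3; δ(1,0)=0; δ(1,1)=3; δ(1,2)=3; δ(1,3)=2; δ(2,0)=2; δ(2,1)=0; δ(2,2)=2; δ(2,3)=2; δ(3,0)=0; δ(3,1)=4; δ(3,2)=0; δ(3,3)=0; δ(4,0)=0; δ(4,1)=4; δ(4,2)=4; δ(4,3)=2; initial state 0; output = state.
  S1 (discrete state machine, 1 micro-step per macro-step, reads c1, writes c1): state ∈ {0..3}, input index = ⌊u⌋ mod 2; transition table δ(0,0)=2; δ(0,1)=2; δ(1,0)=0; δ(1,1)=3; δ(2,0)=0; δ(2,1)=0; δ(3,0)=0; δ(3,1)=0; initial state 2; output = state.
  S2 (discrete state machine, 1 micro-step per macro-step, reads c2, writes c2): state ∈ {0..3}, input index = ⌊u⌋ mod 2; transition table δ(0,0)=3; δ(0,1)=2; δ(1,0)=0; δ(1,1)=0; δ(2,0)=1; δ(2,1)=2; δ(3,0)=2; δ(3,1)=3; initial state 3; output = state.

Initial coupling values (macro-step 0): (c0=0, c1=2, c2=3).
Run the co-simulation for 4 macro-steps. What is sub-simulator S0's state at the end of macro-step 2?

macro 1: S0 reads c1=2 → after 1×micro: 2; S1 reads c1=2 → after 1×micro: 0; S2 reads c2=3 → after 1×micro: 3 ⇒ (c0=2, c1=0, c2=3)
macro 2: S0 reads c1=0 → after 1×micro: 2; S1 reads c1=0 → after 1×micro: 2; S2 reads c2=3 → after 1×micro: 3 ⇒ (c0=2, c1=2, c2=3)
macro 3: S0 reads c1=2 → after 1×micro: 2; S1 reads c1=2 → after 1×micro: 0; S2 reads c2=3 → after 1×micro: 3 ⇒ (c0=2, c1=0, c2=3)
macro 4: S0 reads c1=0 → after 1×micro: 2; S1 reads c1=0 → after 1×micro: 2; S2 reads c2=3 → after 1×micro: 3 ⇒ (c0=2, c1=2, c2=3)

S0 state at macro-step 2 = 2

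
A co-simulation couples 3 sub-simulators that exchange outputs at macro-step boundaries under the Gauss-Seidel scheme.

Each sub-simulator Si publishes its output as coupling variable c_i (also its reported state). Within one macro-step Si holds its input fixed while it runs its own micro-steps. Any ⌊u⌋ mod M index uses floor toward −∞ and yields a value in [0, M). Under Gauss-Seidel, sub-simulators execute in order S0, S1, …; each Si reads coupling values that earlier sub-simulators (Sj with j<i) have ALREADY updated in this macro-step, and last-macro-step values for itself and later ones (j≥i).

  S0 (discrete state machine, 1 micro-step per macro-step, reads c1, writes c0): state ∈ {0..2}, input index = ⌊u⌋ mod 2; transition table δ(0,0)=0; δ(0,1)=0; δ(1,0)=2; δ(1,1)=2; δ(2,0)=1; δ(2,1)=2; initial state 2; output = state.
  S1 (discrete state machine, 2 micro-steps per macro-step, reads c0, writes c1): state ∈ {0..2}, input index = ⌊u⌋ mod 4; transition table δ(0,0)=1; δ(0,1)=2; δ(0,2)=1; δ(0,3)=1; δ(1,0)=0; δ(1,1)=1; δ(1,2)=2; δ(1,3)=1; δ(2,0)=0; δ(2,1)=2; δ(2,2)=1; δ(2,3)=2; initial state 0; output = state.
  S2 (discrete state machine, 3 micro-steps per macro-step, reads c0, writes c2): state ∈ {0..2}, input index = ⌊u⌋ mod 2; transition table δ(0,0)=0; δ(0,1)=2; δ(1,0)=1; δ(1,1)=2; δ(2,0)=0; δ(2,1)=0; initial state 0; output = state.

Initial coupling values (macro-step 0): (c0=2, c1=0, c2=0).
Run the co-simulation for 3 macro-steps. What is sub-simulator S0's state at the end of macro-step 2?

S0 state at macro-step 2 = 2

macro 1: S0 reads c1=0 → after 1×micro: 1; S1 reads c0=1 → after 2×micro: 2; S2 reads c0=1 → after 3×micro: 2 ⇒ (c0=1, c1=2, c2=2)
macro 2: S0 reads c1=2 → after 1×micro: 2; S1 reads c0=2 → after 2×micro: 2; S2 reads c0=2 → after 3×micro: 0 ⇒ (c0=2, c1=2, c2=0)
macro 3: S0 reads c1=2 → after 1×micro: 1; S1 reads c0=1 → after 2×micro: 2; S2 reads c0=1 → after 3×micro: 2 ⇒ (c0=1, c1=2, c2=2)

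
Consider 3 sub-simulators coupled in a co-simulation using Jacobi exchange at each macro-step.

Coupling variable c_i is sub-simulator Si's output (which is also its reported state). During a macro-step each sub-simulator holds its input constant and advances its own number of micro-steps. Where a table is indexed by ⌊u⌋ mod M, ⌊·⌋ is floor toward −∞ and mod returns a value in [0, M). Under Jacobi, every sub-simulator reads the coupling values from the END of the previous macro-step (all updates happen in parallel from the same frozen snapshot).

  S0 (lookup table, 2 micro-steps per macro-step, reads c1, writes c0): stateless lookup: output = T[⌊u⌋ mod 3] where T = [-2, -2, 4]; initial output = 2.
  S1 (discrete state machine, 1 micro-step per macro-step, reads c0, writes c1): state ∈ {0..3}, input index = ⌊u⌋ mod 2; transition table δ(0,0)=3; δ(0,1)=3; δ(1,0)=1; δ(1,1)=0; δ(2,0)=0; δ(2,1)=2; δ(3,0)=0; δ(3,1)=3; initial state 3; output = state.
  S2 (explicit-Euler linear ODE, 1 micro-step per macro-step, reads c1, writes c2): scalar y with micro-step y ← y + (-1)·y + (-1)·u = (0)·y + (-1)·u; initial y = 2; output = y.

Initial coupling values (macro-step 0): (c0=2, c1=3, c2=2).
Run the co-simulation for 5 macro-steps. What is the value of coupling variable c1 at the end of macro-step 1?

macro 1: S0 reads c1=3 → after 2×micro: -2; S1 reads c0=2 → after 1×micro: 0; S2 reads c1=3 → after 1×micro: -3 ⇒ (c0=-2, c1=0, c2=-3)
macro 2: S0 reads c1=0 → after 2×micro: -2; S1 reads c0=-2 → after 1×micro: 3; S2 reads c1=0 → after 1×micro: 0 ⇒ (c0=-2, c1=3, c2=0)
macro 3: S0 reads c1=3 → after 2×micro: -2; S1 reads c0=-2 → after 1×micro: 0; S2 reads c1=3 → after 1×micro: -3 ⇒ (c0=-2, c1=0, c2=-3)
macro 4: S0 reads c1=0 → after 2×micro: -2; S1 reads c0=-2 → after 1×micro: 3; S2 reads c1=0 → after 1×micro: 0 ⇒ (c0=-2, c1=3, c2=0)
macro 5: S0 reads c1=3 → after 2×micro: -2; S1 reads c0=-2 → after 1×micro: 0; S2 reads c1=3 → after 1×micro: -3 ⇒ (c0=-2, c1=0, c2=-3)

c1 at macro-step 1 = 0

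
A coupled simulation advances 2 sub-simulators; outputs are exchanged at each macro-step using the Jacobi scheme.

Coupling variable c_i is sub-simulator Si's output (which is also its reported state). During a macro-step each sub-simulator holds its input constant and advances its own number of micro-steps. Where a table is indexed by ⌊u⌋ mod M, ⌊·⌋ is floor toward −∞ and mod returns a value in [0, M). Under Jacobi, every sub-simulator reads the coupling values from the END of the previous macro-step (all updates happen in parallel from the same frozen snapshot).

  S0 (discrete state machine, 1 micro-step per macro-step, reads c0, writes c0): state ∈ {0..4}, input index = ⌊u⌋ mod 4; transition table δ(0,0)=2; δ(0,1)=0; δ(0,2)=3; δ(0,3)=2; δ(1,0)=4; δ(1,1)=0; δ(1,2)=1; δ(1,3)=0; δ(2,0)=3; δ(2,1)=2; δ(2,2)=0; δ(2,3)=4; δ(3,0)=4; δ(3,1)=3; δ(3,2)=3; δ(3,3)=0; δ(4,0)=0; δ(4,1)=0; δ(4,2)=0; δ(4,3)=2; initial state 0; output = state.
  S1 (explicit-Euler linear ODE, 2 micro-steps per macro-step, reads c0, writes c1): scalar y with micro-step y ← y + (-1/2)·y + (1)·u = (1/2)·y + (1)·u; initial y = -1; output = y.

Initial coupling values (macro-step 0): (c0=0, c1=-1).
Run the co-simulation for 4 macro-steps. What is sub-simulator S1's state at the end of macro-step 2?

S1 state at macro-step 2 = 47/16

macro 1: S0 reads c0=0 → after 1×micro: 2; S1 reads c0=0 → after 2×micro: -1/4 ⇒ (c0=2, c1=-1/4)
macro 2: S0 reads c0=2 → after 1×micro: 0; S1 reads c0=2 → after 2×micro: 47/16 ⇒ (c0=0, c1=47/16)
macro 3: S0 reads c0=0 → after 1×micro: 2; S1 reads c0=0 → after 2×micro: 47/64 ⇒ (c0=2, c1=47/64)
macro 4: S0 reads c0=2 → after 1×micro: 0; S1 reads c0=2 → after 2×micro: 815/256 ⇒ (c0=0, c1=815/256)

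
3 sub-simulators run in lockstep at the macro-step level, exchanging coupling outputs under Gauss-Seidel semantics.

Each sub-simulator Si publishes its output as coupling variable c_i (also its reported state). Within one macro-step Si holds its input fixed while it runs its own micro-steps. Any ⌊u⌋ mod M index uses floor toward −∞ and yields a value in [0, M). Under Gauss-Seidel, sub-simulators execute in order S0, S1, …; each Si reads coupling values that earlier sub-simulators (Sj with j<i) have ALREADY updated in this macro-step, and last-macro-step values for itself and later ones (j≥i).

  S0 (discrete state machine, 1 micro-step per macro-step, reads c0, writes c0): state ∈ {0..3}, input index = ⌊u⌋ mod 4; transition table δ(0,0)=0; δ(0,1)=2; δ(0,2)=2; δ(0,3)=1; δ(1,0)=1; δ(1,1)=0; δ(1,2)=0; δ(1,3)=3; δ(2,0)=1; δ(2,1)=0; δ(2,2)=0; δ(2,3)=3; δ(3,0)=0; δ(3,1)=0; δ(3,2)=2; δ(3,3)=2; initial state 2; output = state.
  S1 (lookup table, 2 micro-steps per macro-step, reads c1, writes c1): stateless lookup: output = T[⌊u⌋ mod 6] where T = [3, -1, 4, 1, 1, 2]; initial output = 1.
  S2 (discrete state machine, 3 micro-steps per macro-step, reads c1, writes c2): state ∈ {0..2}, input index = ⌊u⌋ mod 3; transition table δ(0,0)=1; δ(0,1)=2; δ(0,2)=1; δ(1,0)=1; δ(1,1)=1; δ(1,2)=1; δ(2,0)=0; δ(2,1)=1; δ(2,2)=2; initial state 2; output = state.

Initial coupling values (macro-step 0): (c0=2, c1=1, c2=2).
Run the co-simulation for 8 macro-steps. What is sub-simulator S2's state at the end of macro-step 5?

S2 state at macro-step 5 = 1

macro 1: S0 reads c0=2 → after 1×micro: 0; S1 reads c1=1 → after 2×micro: -1; S2 reads c1=-1 → after 3×micro: 2 ⇒ (c0=0, c1=-1, c2=2)
macro 2: S0 reads c0=0 → after 1×micro: 0; S1 reads c1=-1 → after 2×micro: 2; S2 reads c1=2 → after 3×micro: 2 ⇒ (c0=0, c1=2, c2=2)
macro 3: S0 reads c0=0 → after 1×micro: 0; S1 reads c1=2 → after 2×micro: 4; S2 reads c1=4 → after 3×micro: 1 ⇒ (c0=0, c1=4, c2=1)
macro 4: S0 reads c0=0 → after 1×micro: 0; S1 reads c1=4 → after 2×micro: 1; S2 reads c1=1 → after 3×micro: 1 ⇒ (c0=0, c1=1, c2=1)
macro 5: S0 reads c0=0 → after 1×micro: 0; S1 reads c1=1 → after 2×micro: -1; S2 reads c1=-1 → after 3×micro: 1 ⇒ (c0=0, c1=-1, c2=1)
macro 6: S0 reads c0=0 → after 1×micro: 0; S1 reads c1=-1 → after 2×micro: 2; S2 reads c1=2 → after 3×micro: 1 ⇒ (c0=0, c1=2, c2=1)
macro 7: S0 reads c0=0 → after 1×micro: 0; S1 reads c1=2 → after 2×micro: 4; S2 reads c1=4 → after 3×micro: 1 ⇒ (c0=0, c1=4, c2=1)
macro 8: S0 reads c0=0 → after 1×micro: 0; S1 reads c1=4 → after 2×micro: 1; S2 reads c1=1 → after 3×micro: 1 ⇒ (c0=0, c1=1, c2=1)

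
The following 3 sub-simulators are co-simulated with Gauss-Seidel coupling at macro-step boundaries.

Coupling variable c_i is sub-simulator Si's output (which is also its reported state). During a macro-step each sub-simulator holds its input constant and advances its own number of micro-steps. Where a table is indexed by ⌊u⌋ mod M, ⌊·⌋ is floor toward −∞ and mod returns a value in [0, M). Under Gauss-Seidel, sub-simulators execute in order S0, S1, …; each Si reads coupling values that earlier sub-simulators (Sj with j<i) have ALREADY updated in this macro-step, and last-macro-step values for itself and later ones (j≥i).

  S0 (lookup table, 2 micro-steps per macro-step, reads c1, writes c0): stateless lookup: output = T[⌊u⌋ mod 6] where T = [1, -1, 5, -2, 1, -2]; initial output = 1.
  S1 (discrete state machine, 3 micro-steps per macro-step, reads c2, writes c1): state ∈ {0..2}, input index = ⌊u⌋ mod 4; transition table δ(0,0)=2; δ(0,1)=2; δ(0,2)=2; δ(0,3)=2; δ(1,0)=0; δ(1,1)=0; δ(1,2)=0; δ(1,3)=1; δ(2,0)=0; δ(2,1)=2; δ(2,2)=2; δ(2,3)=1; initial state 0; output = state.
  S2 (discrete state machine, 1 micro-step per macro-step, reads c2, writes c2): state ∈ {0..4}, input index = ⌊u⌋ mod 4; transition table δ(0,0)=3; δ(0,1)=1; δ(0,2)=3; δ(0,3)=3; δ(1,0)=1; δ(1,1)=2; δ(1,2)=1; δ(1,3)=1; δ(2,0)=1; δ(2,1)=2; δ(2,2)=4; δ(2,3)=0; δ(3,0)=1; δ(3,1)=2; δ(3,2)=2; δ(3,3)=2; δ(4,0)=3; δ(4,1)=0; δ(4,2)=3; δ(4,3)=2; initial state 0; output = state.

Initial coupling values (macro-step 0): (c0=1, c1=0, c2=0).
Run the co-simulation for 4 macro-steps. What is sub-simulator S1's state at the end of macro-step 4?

S1 state at macro-step 4 = 0

macro 1: S0 reads c1=0 → after 2×micro: 1; S1 reads c2=0 → after 3×micro: 2; S2 reads c2=0 → after 1×micro: 3 ⇒ (c0=1, c1=2, c2=3)
macro 2: S0 reads c1=2 → after 2×micro: 5; S1 reads c2=3 → after 3×micro: 1; S2 reads c2=3 → after 1×micro: 2 ⇒ (c0=5, c1=1, c2=2)
macro 3: S0 reads c1=1 → after 2×micro: -1; S1 reads c2=2 → after 3×micro: 2; S2 reads c2=2 → after 1×micro: 4 ⇒ (c0=-1, c1=2, c2=4)
macro 4: S0 reads c1=2 → after 2×micro: 5; S1 reads c2=4 → after 3×micro: 0; S2 reads c2=4 → after 1×micro: 3 ⇒ (c0=5, c1=0, c2=3)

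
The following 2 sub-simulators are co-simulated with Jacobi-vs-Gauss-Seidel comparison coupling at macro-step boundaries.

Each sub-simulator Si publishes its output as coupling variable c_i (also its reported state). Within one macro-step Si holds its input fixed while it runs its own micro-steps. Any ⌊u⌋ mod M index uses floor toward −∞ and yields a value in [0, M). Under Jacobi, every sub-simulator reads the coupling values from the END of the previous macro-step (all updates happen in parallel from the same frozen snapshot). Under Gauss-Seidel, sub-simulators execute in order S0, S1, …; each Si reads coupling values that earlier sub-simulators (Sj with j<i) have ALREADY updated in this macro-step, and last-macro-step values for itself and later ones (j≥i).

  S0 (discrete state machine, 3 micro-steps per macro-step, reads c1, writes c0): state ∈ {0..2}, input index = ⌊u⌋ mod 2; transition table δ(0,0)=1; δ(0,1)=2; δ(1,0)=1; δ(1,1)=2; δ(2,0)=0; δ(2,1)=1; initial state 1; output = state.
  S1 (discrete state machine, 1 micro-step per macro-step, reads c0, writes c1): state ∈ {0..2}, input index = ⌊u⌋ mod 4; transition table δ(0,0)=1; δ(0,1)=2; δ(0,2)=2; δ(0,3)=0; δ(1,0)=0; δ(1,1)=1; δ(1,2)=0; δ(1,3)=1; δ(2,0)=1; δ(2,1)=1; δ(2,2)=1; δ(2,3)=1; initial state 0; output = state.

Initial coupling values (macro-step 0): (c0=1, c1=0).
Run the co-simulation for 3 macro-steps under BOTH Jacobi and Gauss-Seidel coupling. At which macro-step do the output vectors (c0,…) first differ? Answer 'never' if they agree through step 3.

first divergence at macro-step: 3

[Jacobi] macro 1: S0 reads c1=0 → after 3×micro: 1; S1 reads c0=1 → after 1×micro: 2 ⇒ (c0=1, c1=2)
[Jacobi] macro 2: S0 reads c1=2 → after 3×micro: 1; S1 reads c0=1 → after 1×micro: 1 ⇒ (c0=1, c1=1)
[Jacobi] macro 3: S0 reads c1=1 → after 3×micro: 2; S1 reads c0=1 → after 1×micro: 1 ⇒ (c0=2, c1=1)
[Gauss-Seidel] macro 1: S0 reads c1=0 → after 3×micro: 1; S1 reads c0=1 → after 1×micro: 2 ⇒ (c0=1, c1=2)
[Gauss-Seidel] macro 2: S0 reads c1=2 → after 3×micro: 1; S1 reads c0=1 → after 1×micro: 1 ⇒ (c0=1, c1=1)
[Gauss-Seidel] macro 3: S0 reads c1=1 → after 3×micro: 2; S1 reads c0=2 → after 1×micro: 0 ⇒ (c0=2, c1=0)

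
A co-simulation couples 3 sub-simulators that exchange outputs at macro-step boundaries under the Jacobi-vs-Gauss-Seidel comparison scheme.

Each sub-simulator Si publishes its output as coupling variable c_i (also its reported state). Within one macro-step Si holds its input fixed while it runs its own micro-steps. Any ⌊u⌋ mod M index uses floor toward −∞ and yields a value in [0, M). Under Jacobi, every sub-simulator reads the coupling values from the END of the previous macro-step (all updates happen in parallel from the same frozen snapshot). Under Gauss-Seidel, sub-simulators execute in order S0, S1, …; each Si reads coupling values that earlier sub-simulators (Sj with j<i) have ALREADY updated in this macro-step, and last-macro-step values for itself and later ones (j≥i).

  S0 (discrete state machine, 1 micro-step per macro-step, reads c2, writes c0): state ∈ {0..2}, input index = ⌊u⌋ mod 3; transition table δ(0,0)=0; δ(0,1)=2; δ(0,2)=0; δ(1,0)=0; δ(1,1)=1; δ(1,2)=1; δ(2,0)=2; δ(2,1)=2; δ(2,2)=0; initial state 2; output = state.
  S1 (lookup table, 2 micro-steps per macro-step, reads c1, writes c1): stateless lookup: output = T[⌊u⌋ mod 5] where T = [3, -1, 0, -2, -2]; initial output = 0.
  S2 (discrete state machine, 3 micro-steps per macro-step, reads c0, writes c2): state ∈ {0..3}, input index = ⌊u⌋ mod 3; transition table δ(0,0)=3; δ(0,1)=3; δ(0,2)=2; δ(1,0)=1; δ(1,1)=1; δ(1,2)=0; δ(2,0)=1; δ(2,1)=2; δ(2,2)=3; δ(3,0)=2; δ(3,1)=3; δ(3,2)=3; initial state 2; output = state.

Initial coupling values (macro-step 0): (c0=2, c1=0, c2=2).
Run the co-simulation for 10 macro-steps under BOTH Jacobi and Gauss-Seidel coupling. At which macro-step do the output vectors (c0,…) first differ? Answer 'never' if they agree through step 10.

[Jacobi] macro 1: S0 reads c2=2 → after 1×micro: 0; S1 reads c1=0 → after 2×micro: 3; S2 reads c0=2 → after 3×micro: 3 ⇒ (c0=0, c1=3, c2=3)
[Jacobi] macro 2: S0 reads c2=3 → after 1×micro: 0; S1 reads c1=3 → after 2×micro: -2; S2 reads c0=0 → after 3×micro: 1 ⇒ (c0=0, c1=-2, c2=1)
[Jacobi] macro 3: S0 reads c2=1 → after 1×micro: 2; S1 reads c1=-2 → after 2×micro: -2; S2 reads c0=0 → after 3×micro: 1 ⇒ (c0=2, c1=-2, c2=1)
[Jacobi] macro 4: S0 reads c2=1 → after 1×micro: 2; S1 reads c1=-2 → after 2×micro: -2; S2 reads c0=2 → after 3×micro: 3 ⇒ (c0=2, c1=-2, c2=3)
[Jacobi] macro 5: S0 reads c2=3 → after 1×micro: 2; S1 reads c1=-2 → after 2×micro: -2; S2 reads c0=2 → after 3×micro: 3 ⇒ (c0=2, c1=-2, c2=3)
[Jacobi] macro 6: S0 reads c2=3 → after 1×micro: 2; S1 reads c1=-2 → after 2×micro: -2; S2 reads c0=2 → after 3×micro: 3 ⇒ (c0=2, c1=-2, c2=3)
[Jacobi] macro 7: S0 reads c2=3 → after 1×micro: 2; S1 reads c1=-2 → after 2×micro: -2; S2 reads c0=2 → after 3×micro: 3 ⇒ (c0=2, c1=-2, c2=3)
[Jacobi] macro 8: S0 reads c2=3 → after 1×micro: 2; S1 reads c1=-2 → after 2×micro: -2; S2 reads c0=2 → after 3×micro: 3 ⇒ (c0=2, c1=-2, c2=3)
[Jacobi] macro 9: S0 reads c2=3 → after 1×micro: 2; S1 reads c1=-2 → after 2×micro: -2; S2 reads c0=2 → after 3×micro: 3 ⇒ (c0=2, c1=-2, c2=3)
[Jacobi] macro 10: S0 reads c2=3 → after 1×micro: 2; S1 reads c1=-2 → after 2×micro: -2; S2 reads c0=2 → after 3×micro: 3 ⇒ (c0=2, c1=-2, c2=3)
[Gauss-Seidel] macro 1: S0 reads c2=2 → after 1×micro: 0; S1 reads c1=0 → after 2×micro: 3; S2 reads c0=0 → after 3×micro: 1 ⇒ (c0=0, c1=3, c2=1)
[Gauss-Seidel] macro 2: S0 reads c2=1 → after 1×micro: 2; S1 reads c1=3 → after 2×micro: -2; S2 reads c0=2 → after 3×micro: 3 ⇒ (c0=2, c1=-2, c2=3)
[Gauss-Seidel] macro 3: S0 reads c2=3 → after 1×micro: 2; S1 reads c1=-2 → after 2×micro: -2; S2 reads c0=2 → after 3×micro: 3 ⇒ (c0=2, c1=-2, c2=3)
[Gauss-Seidel] macro 4: S0 reads c2=3 → after 1×micro: 2; S1 reads c1=-2 → after 2×micro: -2; S2 reads c0=2 → after 3×micro: 3 ⇒ (c0=2, c1=-2, c2=3)
[Gauss-Seidel] macro 5: S0 reads c2=3 → after 1×micro: 2; S1 reads c1=-2 → after 2×micro: -2; S2 reads c0=2 → after 3×micro: 3 ⇒ (c0=2, c1=-2, c2=3)
[Gauss-Seidel] macro 6: S0 reads c2=3 → after 1×micro: 2; S1 reads c1=-2 → after 2×micro: -2; S2 reads c0=2 → after 3×micro: 3 ⇒ (c0=2, c1=-2, c2=3)
[Gauss-Seidel] macro 7: S0 reads c2=3 → after 1×micro: 2; S1 reads c1=-2 → after 2×micro: -2; S2 reads c0=2 → after 3×micro: 3 ⇒ (c0=2, c1=-2, c2=3)
[Gauss-Seidel] macro 8: S0 reads c2=3 → after 1×micro: 2; S1 reads c1=-2 → after 2×micro: -2; S2 reads c0=2 → after 3×micro: 3 ⇒ (c0=2, c1=-2, c2=3)
[Gauss-Seidel] macro 9: S0 reads c2=3 → after 1×micro: 2; S1 reads c1=-2 → after 2×micro: -2; S2 reads c0=2 → after 3×micro: 3 ⇒ (c0=2, c1=-2, c2=3)
[Gauss-Seidel] macro 10: S0 reads c2=3 → after 1×micro: 2; S1 reads c1=-2 → after 2×micro: -2; S2 reads c0=2 → after 3×micro: 3 ⇒ (c0=2, c1=-2, c2=3)

first divergence at macro-step: 1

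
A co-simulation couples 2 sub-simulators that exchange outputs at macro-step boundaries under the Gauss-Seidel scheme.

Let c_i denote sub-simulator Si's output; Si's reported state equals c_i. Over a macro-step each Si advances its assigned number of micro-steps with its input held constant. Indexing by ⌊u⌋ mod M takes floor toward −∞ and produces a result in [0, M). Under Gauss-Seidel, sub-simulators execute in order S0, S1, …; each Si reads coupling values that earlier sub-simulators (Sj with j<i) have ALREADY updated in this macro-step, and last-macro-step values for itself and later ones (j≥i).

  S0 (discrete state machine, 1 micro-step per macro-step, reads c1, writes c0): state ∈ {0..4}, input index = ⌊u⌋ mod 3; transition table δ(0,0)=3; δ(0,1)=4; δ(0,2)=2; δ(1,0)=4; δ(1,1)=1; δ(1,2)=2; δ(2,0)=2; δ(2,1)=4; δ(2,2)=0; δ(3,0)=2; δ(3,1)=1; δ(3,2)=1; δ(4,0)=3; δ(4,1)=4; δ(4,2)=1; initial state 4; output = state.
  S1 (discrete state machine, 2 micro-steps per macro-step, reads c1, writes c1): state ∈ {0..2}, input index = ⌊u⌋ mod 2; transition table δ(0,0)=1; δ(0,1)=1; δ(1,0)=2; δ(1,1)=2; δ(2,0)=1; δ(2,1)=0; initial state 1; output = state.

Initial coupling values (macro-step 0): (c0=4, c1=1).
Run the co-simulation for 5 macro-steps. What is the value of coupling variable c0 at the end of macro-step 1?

c0 at macro-step 1 = 4

macro 1: S0 reads c1=1 → after 1×micro: 4; S1 reads c1=1 → after 2×micro: 0 ⇒ (c0=4, c1=0)
macro 2: S0 reads c1=0 → after 1×micro: 3; S1 reads c1=0 → after 2×micro: 2 ⇒ (c0=3, c1=2)
macro 3: S0 reads c1=2 → after 1×micro: 1; S1 reads c1=2 → after 2×micro: 2 ⇒ (c0=1, c1=2)
macro 4: S0 reads c1=2 → after 1×micro: 2; S1 reads c1=2 → after 2×micro: 2 ⇒ (c0=2, c1=2)
macro 5: S0 reads c1=2 → after 1×micro: 0; S1 reads c1=2 → after 2×micro: 2 ⇒ (c0=0, c1=2)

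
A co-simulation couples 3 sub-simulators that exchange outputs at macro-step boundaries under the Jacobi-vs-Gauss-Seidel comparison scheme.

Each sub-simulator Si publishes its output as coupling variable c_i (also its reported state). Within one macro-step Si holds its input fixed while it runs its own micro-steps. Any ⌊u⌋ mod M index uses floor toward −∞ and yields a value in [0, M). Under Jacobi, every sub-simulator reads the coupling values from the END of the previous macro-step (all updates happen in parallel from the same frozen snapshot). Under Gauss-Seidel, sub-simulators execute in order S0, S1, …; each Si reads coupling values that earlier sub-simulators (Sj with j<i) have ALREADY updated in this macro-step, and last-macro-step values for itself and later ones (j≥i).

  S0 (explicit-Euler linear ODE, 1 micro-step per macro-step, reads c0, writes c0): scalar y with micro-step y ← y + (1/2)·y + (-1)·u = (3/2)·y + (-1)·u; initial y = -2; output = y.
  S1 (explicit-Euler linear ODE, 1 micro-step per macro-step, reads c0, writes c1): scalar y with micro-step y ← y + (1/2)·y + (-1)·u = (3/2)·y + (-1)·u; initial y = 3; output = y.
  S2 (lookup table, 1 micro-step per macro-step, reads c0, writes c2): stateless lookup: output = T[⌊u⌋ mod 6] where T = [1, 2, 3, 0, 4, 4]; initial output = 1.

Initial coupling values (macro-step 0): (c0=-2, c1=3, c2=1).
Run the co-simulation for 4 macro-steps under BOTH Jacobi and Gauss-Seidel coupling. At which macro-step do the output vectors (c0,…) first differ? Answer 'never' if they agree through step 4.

[Jacobi] macro 1: S0 reads c0=-2 → after 1×micro: -1; S1 reads c0=-2 → after 1×micro: 13/2; S2 reads c0=-2 → after 1×micro: 4 ⇒ (c0=-1, c1=13/2, c2=4)
[Jacobi] macro 2: S0 reads c0=-1 → after 1×micro: -1/2; S1 reads c0=-1 → after 1×micro: 43/4; S2 reads c0=-1 → after 1×micro: 4 ⇒ (c0=-1/2, c1=43/4, c2=4)
[Jacobi] macro 3: S0 reads c0=-1/2 → after 1×micro: -1/4; S1 reads c0=-1/2 → after 1×micro: 133/8; S2 reads c0=-1/2 → after 1×micro: 4 ⇒ (c0=-1/4, c1=133/8, c2=4)
[Jacobi] macro 4: S0 reads c0=-1/4 → after 1×micro: -1/8; S1 reads c0=-1/4 → after 1×micro: 403/16; S2 reads c0=-1/4 → after 1×micro: 4 ⇒ (c0=-1/8, c1=403/16, c2=4)
[Gauss-Seidel] macro 1: S0 reads c0=-2 → after 1×micro: -1; S1 reads c0=-1 → after 1×micro: 11/2; S2 reads c0=-1 → after 1×micro: 4 ⇒ (c0=-1, c1=11/2, c2=4)
[Gauss-Seidel] macro 2: S0 reads c0=-1 → after 1×micro: -1/2; S1 reads c0=-1/2 → after 1×micro: 35/4; S2 reads c0=-1/2 → after 1×micro: 4 ⇒ (c0=-1/2, c1=35/4, c2=4)
[Gauss-Seidel] macro 3: S0 reads c0=-1/2 → after 1×micro: -1/4; S1 reads c0=-1/4 → after 1×micro: 107/8; S2 reads c0=-1/4 → after 1×micro: 4 ⇒ (c0=-1/4, c1=107/8, c2=4)
[Gauss-Seidel] macro 4: S0 reads c0=-1/4 → after 1×micro: -1/8; S1 reads c0=-1/8 → after 1×micro: 323/16; S2 reads c0=-1/8 → after 1×micro: 4 ⇒ (c0=-1/8, c1=323/16, c2=4)

first divergence at macro-step: 1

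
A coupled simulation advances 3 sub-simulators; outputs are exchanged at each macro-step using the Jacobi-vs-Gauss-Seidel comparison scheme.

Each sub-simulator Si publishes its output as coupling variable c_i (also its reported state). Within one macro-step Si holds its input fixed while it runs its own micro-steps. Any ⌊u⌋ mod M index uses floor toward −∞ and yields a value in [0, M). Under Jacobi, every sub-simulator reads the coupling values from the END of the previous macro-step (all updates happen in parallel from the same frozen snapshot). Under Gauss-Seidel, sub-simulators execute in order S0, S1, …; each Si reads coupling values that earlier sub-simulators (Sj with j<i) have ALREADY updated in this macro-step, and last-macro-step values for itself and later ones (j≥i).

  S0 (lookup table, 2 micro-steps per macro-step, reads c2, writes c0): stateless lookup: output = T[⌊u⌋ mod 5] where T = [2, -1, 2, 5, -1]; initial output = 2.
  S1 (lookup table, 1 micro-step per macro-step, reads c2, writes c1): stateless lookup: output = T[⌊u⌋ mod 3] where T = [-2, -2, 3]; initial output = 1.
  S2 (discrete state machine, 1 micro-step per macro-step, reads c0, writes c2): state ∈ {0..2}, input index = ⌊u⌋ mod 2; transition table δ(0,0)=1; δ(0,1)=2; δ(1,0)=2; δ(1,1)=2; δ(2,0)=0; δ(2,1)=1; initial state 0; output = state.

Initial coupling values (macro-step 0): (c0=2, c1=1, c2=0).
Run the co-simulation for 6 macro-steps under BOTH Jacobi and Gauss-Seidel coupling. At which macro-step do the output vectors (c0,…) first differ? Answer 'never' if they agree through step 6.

[Jacobi] macro 1: S0 reads c2=0 → after 2×micro: 2; S1 reads c2=0 → after 1×micro: -2; S2 reads c0=2 → after 1×micro: 1 ⇒ (c0=2, c1=-2, c2=1)
[Jacobi] macro 2: S0 reads c2=1 → after 2×micro: -1; S1 reads c2=1 → after 1×micro: -2; S2 reads c0=2 → after 1×micro: 2 ⇒ (c0=-1, c1=-2, c2=2)
[Jacobi] macro 3: S0 reads c2=2 → after 2×micro: 2; S1 reads c2=2 → after 1×micro: 3; S2 reads c0=-1 → after 1×micro: 1 ⇒ (c0=2, c1=3, c2=1)
[Jacobi] macro 4: S0 reads c2=1 → after 2×micro: -1; S1 reads c2=1 → after 1×micro: -2; S2 reads c0=2 → after 1×micro: 2 ⇒ (c0=-1, c1=-2, c2=2)
[Jacobi] macro 5: S0 reads c2=2 → after 2×micro: 2; S1 reads c2=2 → after 1×micro: 3; S2 reads c0=-1 → after 1×micro: 1 ⇒ (c0=2, c1=3, c2=1)
[Jacobi] macro 6: S0 reads c2=1 → after 2×micro: -1; S1 reads c2=1 → after 1×micro: -2; S2 reads c0=2 → after 1×micro: 2 ⇒ (c0=-1, c1=-2, c2=2)
[Gauss-Seidel] macro 1: S0 reads c2=0 → after 2×micro: 2; S1 reads c2=0 → after 1×micro: -2; S2 reads c0=2 → after 1×micro: 1 ⇒ (c0=2, c1=-2, c2=1)
[Gauss-Seidel] macro 2: S0 reads c2=1 → after 2×micro: -1; S1 reads c2=1 → after 1×micro: -2; S2 reads c0=-1 → after 1×micro: 2 ⇒ (c0=-1, c1=-2, c2=2)
[Gauss-Seidel] macro 3: S0 reads c2=2 → after 2×micro: 2; S1 reads c2=2 → after 1×micro: 3; S2 reads c0=2 → after 1×micro: 0 ⇒ (c0=2, c1=3, c2=0)
[Gauss-Seidel] macro 4: S0 reads c2=0 → after 2×micro: 2; S1 reads c2=0 → after 1×micro: -2; S2 reads c0=2 → after 1×micro: 1 ⇒ (c0=2, c1=-2, c2=1)
[Gauss-Seidel] macro 5: S0 reads c2=1 → after 2×micro: -1; S1 reads c2=1 → after 1×micro: -2; S2 reads c0=-1 → after 1×micro: 2 ⇒ (c0=-1, c1=-2, c2=2)
[Gauss-Seidel] macro 6: S0 reads c2=2 → after 2×micro: 2; S1 reads c2=2 → after 1×micro: 3; S2 reads c0=2 → after 1×micro: 0 ⇒ (c0=2, c1=3, c2=0)

first divergence at macro-step: 3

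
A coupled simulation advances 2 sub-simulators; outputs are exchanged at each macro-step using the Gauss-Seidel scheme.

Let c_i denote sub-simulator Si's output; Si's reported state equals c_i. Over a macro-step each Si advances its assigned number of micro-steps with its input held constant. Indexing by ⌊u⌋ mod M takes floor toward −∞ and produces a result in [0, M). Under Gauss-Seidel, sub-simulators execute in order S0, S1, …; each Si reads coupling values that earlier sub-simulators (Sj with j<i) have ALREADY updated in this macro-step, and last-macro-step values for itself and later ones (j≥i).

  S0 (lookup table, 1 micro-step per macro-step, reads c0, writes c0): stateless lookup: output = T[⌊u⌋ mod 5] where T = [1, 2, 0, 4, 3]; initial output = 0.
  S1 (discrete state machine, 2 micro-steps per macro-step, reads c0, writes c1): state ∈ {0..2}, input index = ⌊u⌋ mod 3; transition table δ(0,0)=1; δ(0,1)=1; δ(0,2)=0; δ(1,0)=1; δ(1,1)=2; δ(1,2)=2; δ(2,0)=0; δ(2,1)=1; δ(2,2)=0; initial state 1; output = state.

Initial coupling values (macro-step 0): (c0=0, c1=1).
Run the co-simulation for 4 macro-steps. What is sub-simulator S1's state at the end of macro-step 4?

S1 state at macro-step 4 = 1

macro 1: S0 reads c0=0 → after 1×micro: 1; S1 reads c0=1 → after 2×micro: 1 ⇒ (c0=1, c1=1)
macro 2: S0 reads c0=1 → after 1×micro: 2; S1 reads c0=2 → after 2×micro: 0 ⇒ (c0=2, c1=0)
macro 3: S0 reads c0=2 → after 1×micro: 0; S1 reads c0=0 → after 2×micro: 1 ⇒ (c0=0, c1=1)
macro 4: S0 reads c0=0 → after 1×micro: 1; S1 reads c0=1 → after 2×micro: 1 ⇒ (c0=1, c1=1)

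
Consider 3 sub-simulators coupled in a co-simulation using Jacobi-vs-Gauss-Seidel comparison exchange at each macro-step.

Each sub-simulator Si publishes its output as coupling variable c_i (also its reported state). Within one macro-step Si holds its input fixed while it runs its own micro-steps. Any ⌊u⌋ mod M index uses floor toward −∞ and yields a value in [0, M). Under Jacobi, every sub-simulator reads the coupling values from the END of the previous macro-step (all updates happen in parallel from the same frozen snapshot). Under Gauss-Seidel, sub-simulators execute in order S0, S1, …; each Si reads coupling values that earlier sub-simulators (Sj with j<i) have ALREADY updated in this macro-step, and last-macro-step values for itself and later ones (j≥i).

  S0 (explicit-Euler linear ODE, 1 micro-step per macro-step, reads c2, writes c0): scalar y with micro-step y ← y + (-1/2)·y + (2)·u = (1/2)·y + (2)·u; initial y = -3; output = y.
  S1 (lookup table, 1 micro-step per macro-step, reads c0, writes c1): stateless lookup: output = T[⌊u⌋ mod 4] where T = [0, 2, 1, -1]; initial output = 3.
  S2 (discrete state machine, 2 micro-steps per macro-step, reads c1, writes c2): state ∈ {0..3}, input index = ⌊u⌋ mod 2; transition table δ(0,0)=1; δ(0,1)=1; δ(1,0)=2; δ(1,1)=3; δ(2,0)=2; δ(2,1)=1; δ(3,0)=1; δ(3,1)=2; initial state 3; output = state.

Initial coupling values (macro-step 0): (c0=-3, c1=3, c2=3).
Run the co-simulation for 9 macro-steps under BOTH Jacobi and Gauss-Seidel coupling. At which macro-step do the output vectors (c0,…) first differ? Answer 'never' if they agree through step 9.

[Jacobi] macro 1: S0 reads c2=3 → after 1×micro: 9/2; S1 reads c0=-3 → after 1×micro: 2; S2 reads c1=3 → after 2×micro: 1 ⇒ (c0=9/2, c1=2, c2=1)
[Jacobi] macro 2: S0 reads c2=1 → after 1×micro: 17/4; S1 reads c0=9/2 → after 1×micro: 0; S2 reads c1=2 → after 2×micro: 2 ⇒ (c0=17/4, c1=0, c2=2)
[Jacobi] macro 3: S0 reads c2=2 → after 1×micro: 49/8; S1 reads c0=17/4 → after 1×micro: 0; S2 reads c1=0 → after 2×micro: 2 ⇒ (c0=49/8, c1=0, c2=2)
[Jacobi] macro 4: S0 reads c2=2 → after 1×micro: 113/16; S1 reads c0=49/8 → after 1×micro: 1; S2 reads c1=0 → after 2×micro: 2 ⇒ (c0=113/16, c1=1, c2=2)
[Jacobi] macro 5: S0 reads c2=2 → after 1×micro: 241/32; S1 reads c0=113/16 → after 1×micro: -1; S2 reads c1=1 → after 2×micro: 3 ⇒ (c0=241/32, c1=-1, c2=3)
[Jacobi] macro 6: S0 reads c2=3 → after 1×micro: 625/64; S1 reads c0=241/32 → after 1×micro: -1; S2 reads c1=-1 → after 2×micro: 1 ⇒ (c0=625/64, c1=-1, c2=1)
[Jacobi] macro 7: S0 reads c2=1 → after 1×micro: 881/128; S1 reads c0=625/64 → after 1×micro: 2; S2 reads c1=-1 → after 2×micro: 2 ⇒ (c0=881/128, c1=2, c2=2)
[Jacobi] macro 8: S0 reads c2=2 → after 1×micro: 1905/256; S1 reads c0=881/128 → after 1×micro: 1; S2 reads c1=2 → after 2×micro: 2 ⇒ (c0=1905/256, c1=1, c2=2)
[Jacobi] macro 9: S0 reads c2=2 → after 1×micro: 3953/512; S1 reads c0=1905/256 → after 1×micro: -1; S2 reads c1=1 → after 2×micro: 3 ⇒ (c0=3953/512, c1=-1, c2=3)
[Gauss-Seidel] macro 1: S0 reads c2=3 → after 1×micro: 9/2; S1 reads c0=9/2 → after 1×micro: 0; S2 reads c1=0 → after 2×micro: 2 ⇒ (c0=9/2, c1=0, c2=2)
[Gauss-Seidel] macro 2: S0 reads c2=2 → after 1×micro: 25/4; S1 reads c0=25/4 → after 1×micro: 1; S2 reads c1=1 → after 2×micro: 3 ⇒ (c0=25/4, c1=1, c2=3)
[Gauss-Seidel] macro 3: S0 reads c2=3 → after 1×micro: 73/8; S1 reads c0=73/8 → after 1×micro: 2; S2 reads c1=2 → after 2×micro: 2 ⇒ (c0=73/8, c1=2, c2=2)
[Gauss-Seidel] macro 4: S0 reads c2=2 → after 1×micro: 137/16; S1 reads c0=137/16 → after 1×micro: 0; S2 reads c1=0 → after 2×micro: 2 ⇒ (c0=137/16, c1=0, c2=2)
[Gauss-Seidel] macro 5: S0 reads c2=2 → after 1×micro: 265/32; S1 reads c0=265/32 → after 1×micro: 0; S2 reads c1=0 → after 2×micro: 2 ⇒ (c0=265/32, c1=0, c2=2)
[Gauss-Seidel] macro 6: S0 reads c2=2 → after 1×micro: 521/64; S1 reads c0=521/64 → after 1×micro: 0; S2 reads c1=0 → after 2×micro: 2 ⇒ (c0=521/64, c1=0, c2=2)
[Gauss-Seidel] macro 7: S0 reads c2=2 → after 1×micro: 1033/128; S1 reads c0=1033/128 → after 1×micro: 0; S2 reads c1=0 → after 2×micro: 2 ⇒ (c0=1033/128, c1=0, c2=2)
[Gauss-Seidel] macro 8: S0 reads c2=2 → after 1×micro: 2057/256; S1 reads c0=2057/256 → after 1×micro: 0; S2 reads c1=0 → after 2×micro: 2 ⇒ (c0=2057/256, c1=0, c2=2)
[Gauss-Seidel] macro 9: S0 reads c2=2 → after 1×micro: 4105/512; S1 reads c0=4105/512 → after 1×micro: 0; S2 reads c1=0 → after 2×micro: 2 ⇒ (c0=4105/512, c1=0, c2=2)

first divergence at macro-step: 1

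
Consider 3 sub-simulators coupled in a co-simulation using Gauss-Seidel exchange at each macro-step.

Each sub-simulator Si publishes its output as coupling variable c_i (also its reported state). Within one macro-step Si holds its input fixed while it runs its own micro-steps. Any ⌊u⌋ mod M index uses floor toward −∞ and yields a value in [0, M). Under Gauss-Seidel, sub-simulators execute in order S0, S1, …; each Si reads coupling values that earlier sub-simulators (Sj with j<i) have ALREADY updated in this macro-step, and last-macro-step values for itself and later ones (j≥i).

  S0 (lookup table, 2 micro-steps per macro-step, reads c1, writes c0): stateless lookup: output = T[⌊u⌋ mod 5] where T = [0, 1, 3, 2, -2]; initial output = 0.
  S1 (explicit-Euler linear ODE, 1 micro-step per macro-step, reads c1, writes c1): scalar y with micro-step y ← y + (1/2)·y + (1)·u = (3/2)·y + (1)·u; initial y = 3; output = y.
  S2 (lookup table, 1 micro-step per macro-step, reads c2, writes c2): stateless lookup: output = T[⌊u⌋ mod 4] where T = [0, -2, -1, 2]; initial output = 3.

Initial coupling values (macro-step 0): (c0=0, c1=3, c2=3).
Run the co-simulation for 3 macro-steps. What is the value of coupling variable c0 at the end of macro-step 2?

c0 at macro-step 2 = 3

macro 1: S0 reads c1=3 → after 2×micro: 2; S1 reads c1=3 → after 1×micro: 15/2; S2 reads c2=3 → after 1×micro: 2 ⇒ (c0=2, c1=15/2, c2=2)
macro 2: S0 reads c1=15/2 → after 2×micro: 3; S1 reads c1=15/2 → after 1×micro: 75/4; S2 reads c2=2 → after 1×micro: -1 ⇒ (c0=3, c1=75/4, c2=-1)
macro 3: S0 reads c1=75/4 → after 2×micro: 2; S1 reads c1=75/4 → after 1×micro: 375/8; S2 reads c2=-1 → after 1×micro: 2 ⇒ (c0=2, c1=375/8, c2=2)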